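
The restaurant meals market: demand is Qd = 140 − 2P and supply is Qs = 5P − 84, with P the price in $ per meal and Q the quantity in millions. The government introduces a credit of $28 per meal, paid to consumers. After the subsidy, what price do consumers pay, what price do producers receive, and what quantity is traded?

Consumers pay $12; producers receive $40; quantity = 116.

Without the subsidy, 140 − 2P = 5P − 84 gives 7P = 224, so P* = $32 and Q* = 76.
With a per-unit subsidy paid to consumers, each effectively pays P − 28, so demand becomes Qd = 140 − 2(P − 28).
Solving gives Q = 116 with consumers paying $12 and producers receiving $40 (the $28 wedge).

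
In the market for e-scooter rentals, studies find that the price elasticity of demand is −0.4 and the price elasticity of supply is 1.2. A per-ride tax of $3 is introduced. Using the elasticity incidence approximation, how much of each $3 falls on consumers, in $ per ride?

Consumers bear ≈ $2.25 per ride.

Incidence ratio: consumers' share ≈ εs / (εs + |εd|) = 1.2 / (1.2 + 0.4) = 0.75.
So consumers bear ≈ 0.75 × $3 = $2.25; sellers bear $0.75.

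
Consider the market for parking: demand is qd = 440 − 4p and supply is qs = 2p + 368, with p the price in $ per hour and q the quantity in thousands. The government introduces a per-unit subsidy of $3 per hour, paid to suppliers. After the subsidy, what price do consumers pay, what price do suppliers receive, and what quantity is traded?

Consumers pay $11; suppliers receive $14; quantity = 396.

Without the subsidy, 440 − 4p = 2p + 368 gives 6p = 72, so p* = $12 and q* = 392.
With a per-unit subsidy paid to suppliers, each receives p + 3 per unit sold, so supply becomes qs = 2(p + 3) + 368.
New equilibrium: consumers pay $11, suppliers receive $14, q = 396. (Wedge: pb − ps = −3.)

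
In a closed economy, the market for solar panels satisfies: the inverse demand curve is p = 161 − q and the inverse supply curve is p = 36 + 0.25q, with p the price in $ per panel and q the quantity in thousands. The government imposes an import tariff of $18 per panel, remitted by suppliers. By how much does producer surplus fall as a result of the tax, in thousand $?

Producer surplus falls by $334.08 thousand.

Rewrite in direct form: qd = 161 − p and qs = 4p − 144.
Before the tax: set 161 − p = 4p − 144 → p* = $61, q* = 100.
With the tax collected from suppliers, supply shifts: qs = 4(p − 18) − 144.
Solving gives q = 85.6 with consumers paying $75.4 and suppliers receiving $57.4 (the $18 wedge).
ΔPS is the trapezoid between Q = 85.6 and Q = 100 of height $3.6: ½ · (100 + 85.6) · 3.6 = $334.08.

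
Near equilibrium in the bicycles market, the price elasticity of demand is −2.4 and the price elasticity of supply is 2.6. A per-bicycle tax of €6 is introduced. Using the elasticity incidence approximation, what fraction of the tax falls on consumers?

Consumers' share ≈ 0.52.

Incidence ratio: consumers' share ≈ εs / (εs + |εd|) = 2.6 / (2.6 + 2.4) = 0.52.
Supply is the more elastic side, so consumers bear the larger share.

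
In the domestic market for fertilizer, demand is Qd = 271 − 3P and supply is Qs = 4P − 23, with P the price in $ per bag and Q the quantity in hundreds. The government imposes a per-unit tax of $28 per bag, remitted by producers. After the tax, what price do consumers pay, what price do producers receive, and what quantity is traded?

Before the tax: set 271 − 3P = 4P − 23 → P* = $42, Q* = 145.
With the tax collected from producers, supply shifts: Qs = 4(P − 28) − 23.
Solving gives Q = 97 with consumers paying $58 and producers receiving $30 (the $28 wedge).
The less price-elastic side of the market bears the larger share of a per-unit tax.

Consumers pay $58; producers receive $30; quantity = 97.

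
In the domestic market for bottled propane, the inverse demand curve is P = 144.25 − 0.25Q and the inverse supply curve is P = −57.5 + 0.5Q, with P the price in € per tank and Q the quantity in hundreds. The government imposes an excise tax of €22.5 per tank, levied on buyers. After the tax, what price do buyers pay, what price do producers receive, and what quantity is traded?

Buyers pay €84.5; producers receive €62; quantity = 239.

Rewrite in direct form: Qd = 577 − 4P and Qs = 2P + 115.
Before the tax: set 577 − 4P = 2P + 115 → P* = €77, Q* = 269.
With the tax collected from buyers, demand (in seller-price terms) shifts: Qd = 577 − 4(P + 22.5).
New equilibrium: buyers pay €84.5, producers receive €62, Q = 239. (Wedge: Pb − Ps = 22.5.)
The less price-elastic side of the market bears the larger share of a per-unit tax.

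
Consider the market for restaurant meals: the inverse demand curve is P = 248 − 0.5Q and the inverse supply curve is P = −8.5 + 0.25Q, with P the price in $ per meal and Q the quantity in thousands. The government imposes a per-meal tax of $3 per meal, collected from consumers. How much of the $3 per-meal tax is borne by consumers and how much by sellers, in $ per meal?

Consumers bear $2 per meal; sellers bear $1 per meal.

Inverting to Q(P) form: Qd = 496 − 2P; Qs = 4P + 34.
Without the tax, 496 − 2P = 4P + 34 gives 6P = 462, so P* = $77 and Q* = 342.
With the tax collected from consumers, demand (in seller-price terms) shifts: Qd = 496 − 2(P + 3).
Solving gives Q = 338 with consumers paying $79 and sellers receiving $76 (the $3 wedge).
Burden on consumers: $2; on sellers: $1. (They sum to $3.)
The less price-elastic side of the market bears the larger share of a per-unit tax.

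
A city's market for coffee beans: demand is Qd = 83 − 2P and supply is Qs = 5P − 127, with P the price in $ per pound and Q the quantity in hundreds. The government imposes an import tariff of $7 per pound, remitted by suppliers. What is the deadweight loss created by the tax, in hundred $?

Before the tax: set 83 − 2P = 5P − 127 → P* = $30, Q* = 23.
With the tax collected from suppliers, supply shifts: Qs = 5(P − 7) − 127.
New equilibrium: buyers pay $35, suppliers receive $28, Q = 13. (Wedge: Pb − Ps = 7.)
Quantity falls by |ΔQ| = |23 − 13| = 10.
DWL = ½ · t · |ΔQ| = ½ · 7 · 10 = $35.

Deadweight loss = $35 hundred.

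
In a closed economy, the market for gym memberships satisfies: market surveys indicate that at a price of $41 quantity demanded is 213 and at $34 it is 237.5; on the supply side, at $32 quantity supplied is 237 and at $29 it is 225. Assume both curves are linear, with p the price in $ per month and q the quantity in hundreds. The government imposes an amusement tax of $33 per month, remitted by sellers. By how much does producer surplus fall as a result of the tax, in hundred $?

Producer surplus falls by $3237.08 hundred.

Demand slope: (237.5 − 213)/(34 − 41) = -3.5, so qd = 356.5 − 3.5p.
Supply slope: (225 − 237)/(29 − 32) = 4, so qs = 4p + 109.
Before the tax: set 356.5 − 3.5p = 4p + 109 → p* = $33, q* = 241.
With the tax collected from sellers, supply shifts: qs = 4(p − 33) + 109.
New equilibrium: buyers pay $50.6, sellers receive $17.6, q = 179.4. (Wedge: pb − ps = 33.)
ΔPS is the trapezoid between Q = 179.4 and Q = 241 of height $15.4: ½ · (241 + 179.4) · 15.4 = $3237.08.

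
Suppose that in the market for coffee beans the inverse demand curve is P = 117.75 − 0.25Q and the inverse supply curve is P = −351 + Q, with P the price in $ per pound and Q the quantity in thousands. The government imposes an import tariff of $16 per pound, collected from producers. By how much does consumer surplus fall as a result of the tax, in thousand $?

Consumer surplus falls by $1179.52 thousand.

Rewrite in direct form: Qd = 471 − 4P and Qs = P + 351.
Without the tax, 471 − 4P = P + 351 gives 5P = 120, so P* = $24 and Q* = 375.
With the tax collected from producers, supply shifts: Qs = (P − 16) + 351.
New equilibrium: consumers pay $27.2, producers receive $11.2, Q = 362.2. (Wedge: Pb − Ps = 16.)
ΔCS is the trapezoid between Q = 362.2 and Q = 375 of height $3.2: ½ · (375 + 362.2) · 3.2 = $1179.52.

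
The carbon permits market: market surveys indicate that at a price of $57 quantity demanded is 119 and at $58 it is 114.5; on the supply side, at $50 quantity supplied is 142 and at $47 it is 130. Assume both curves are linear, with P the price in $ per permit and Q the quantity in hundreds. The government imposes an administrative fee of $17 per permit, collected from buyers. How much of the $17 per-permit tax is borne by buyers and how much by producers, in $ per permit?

Demand slope: (114.5 − 119)/(58 − 57) = -4.5, so Qd = 375.5 − 4.5P.
Supply slope: (130 − 142)/(47 − 50) = 4, so Qs = 4P − 58.
Before the tax: set 375.5 − 4.5P = 4P − 58 → P* = $51, Q* = 146.
With the tax collected from buyers, demand (in seller-price terms) shifts: Qd = 375.5 − 4.5(P + 17).
Solving gives Q = 110 with buyers paying $59 and producers receiving $42 (the $17 wedge).
Burden on buyers: $8; on producers: $9. (They sum to $17.)

Buyers bear $8 per permit; producers bear $9 per permit.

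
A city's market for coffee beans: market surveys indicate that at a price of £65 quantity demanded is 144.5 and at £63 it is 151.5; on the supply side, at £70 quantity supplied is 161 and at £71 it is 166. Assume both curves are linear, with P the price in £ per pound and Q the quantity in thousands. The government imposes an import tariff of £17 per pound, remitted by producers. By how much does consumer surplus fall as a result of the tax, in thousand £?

Demand slope: (151.5 − 144.5)/(63 − 65) = -3.5, so Qd = 372 − 3.5P.
Supply slope: (166 − 161)/(71 − 70) = 5, so Qs = 5P − 189.
Before the tax: set 372 − 3.5P = 5P − 189 → P* = £66, Q* = 141.
With the tax collected from producers, supply shifts: Qs = 5(P − 17) − 189.
New equilibrium: buyers pay £76, producers receive £59, Q = 106. (Wedge: Pb − Ps = 17.)
ΔCS is the trapezoid between Q = 106 and Q = 141 of height £10: ½ · (141 + 106) · 10 = £1235.

Consumer surplus falls by £1235 thousand.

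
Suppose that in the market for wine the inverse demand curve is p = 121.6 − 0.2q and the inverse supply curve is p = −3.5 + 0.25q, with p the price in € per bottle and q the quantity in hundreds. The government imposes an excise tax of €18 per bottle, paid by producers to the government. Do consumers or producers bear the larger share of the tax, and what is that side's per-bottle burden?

Producers bear the larger share: €10 per bottle.

Inverting to q(p) form: qd = 608 − 5p; qs = 4p + 14.
Without the tax, 608 − 5p = 4p + 14 gives 9p = 594, so p* = €66 and q* = 278.
With the tax collected from producers, supply shifts: qs = 4(p − 18) + 14.
New equilibrium: consumers pay €74, producers receive €56, q = 238. (Wedge: pb − ps = 18.)
Per-bottle burden: consumers €8, producers €10.
Producers take the larger share because supply is less price-elastic here (demand slope 5 vs supply slope 4).
The less price-elastic side of the market bears the larger share of a per-unit tax.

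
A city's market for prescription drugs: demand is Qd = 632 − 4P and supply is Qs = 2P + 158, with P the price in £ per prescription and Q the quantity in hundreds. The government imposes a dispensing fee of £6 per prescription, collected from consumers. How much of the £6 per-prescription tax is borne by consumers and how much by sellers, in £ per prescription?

Consumers bear £2 per prescription; sellers bear £4 per prescription.

Without the tax, 632 − 4P = 2P + 158 gives 6P = 474, so P* = £79 and Q* = 316.
With the tax collected from consumers, demand (in seller-price terms) shifts: Qd = 632 − 4(P + 6).
New equilibrium: consumers pay £81, sellers receive £75, Q = 308. (Wedge: Pb − Ps = 6.)
Burden on consumers: £2; on sellers: £4. (They sum to £6.)
The less price-elastic side of the market bears the larger share of a per-unit tax.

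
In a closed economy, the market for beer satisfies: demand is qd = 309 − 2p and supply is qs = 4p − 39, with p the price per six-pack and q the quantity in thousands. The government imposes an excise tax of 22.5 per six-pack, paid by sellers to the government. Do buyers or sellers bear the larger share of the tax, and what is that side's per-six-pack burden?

Buyers bear the larger share: 15 per six-pack.

Without the tax, 309 − 2p = 4p − 39 gives 6p = 348, so p* = 58 and q* = 193.
With the tax collected from sellers, supply shifts: qs = 4(p − 22.5) − 39.
Solving gives q = 163 with buyers paying 73 and sellers receiving 50.5 (the 22.5 wedge).
Per-six-pack burden: buyers 15, sellers 7.5.
Buyers take the larger share because demand is less price-elastic here (demand slope 2 vs supply slope 4).
The less price-elastic side of the market bears the larger share of a per-unit tax.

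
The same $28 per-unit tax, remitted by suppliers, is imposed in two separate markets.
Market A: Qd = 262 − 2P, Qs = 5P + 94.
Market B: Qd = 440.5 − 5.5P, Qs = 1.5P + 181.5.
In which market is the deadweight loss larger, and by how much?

Market A: pre-tax P* = $24, Q* = 214; post-tax Q = 174; deadweight loss = $560.
Market B: pre-tax P* = $37, Q* = 237; post-tax Q = 204; deadweight loss = $462.
Difference: $560 vs $462 → market A is larger by $98.

Market A, by $98.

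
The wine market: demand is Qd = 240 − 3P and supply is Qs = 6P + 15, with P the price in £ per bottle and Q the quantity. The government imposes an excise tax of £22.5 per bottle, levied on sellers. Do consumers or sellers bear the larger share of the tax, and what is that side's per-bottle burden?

Consumers bear the larger share: £15 per bottle.

Without the tax, 240 − 3P = 6P + 15 gives 9P = 225, so P* = £25 and Q* = 165.
With the tax collected from sellers, supply shifts: Qs = 6(P − 22.5) + 15.
New equilibrium: consumers pay £40, sellers receive £17.5, Q = 120. (Wedge: Pb − Ps = 22.5.)
Per-bottle burden: consumers £15, sellers £7.5.
Consumers take the larger share because demand is less price-elastic here (demand slope 3 vs supply slope 6).
The less price-elastic side of the market bears the larger share of a per-unit tax.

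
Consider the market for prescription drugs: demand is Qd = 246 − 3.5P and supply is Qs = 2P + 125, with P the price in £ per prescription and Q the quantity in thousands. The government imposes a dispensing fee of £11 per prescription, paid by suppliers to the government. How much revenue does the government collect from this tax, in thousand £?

Without the tax, 246 − 3.5P = 2P + 125 gives 5.5P = 121, so P* = £22 and Q* = 169.
With the tax collected from suppliers, supply shifts: Qs = 2(P − 11) + 125.
New equilibrium: buyers pay £26, suppliers receive £15, Q = 155. (Wedge: Pb − Ps = 11.)
Revenue = t · Q = 11 · 155 = £1705.

Tax revenue = £1705 thousand.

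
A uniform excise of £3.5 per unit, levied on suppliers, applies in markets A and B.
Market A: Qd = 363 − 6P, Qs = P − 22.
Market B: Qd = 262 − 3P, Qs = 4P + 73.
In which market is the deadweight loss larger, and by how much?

Market B, by £5.25.

Market A: pre-tax P* = £55, Q* = 33; post-tax Q = 30; deadweight loss = £5.25.
Market B: pre-tax P* = £27, Q* = 181; post-tax Q = 175; deadweight loss = £10.5.
Difference: £5.25 vs £10.5 → market B is larger by £5.25.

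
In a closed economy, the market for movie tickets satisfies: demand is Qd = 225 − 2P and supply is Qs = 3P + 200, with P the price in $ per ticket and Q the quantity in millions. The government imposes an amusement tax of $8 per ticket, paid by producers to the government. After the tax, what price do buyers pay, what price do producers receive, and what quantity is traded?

Before the tax: set 225 − 2P = 3P + 200 → P* = $5, Q* = 215.
With the tax collected from producers, supply shifts: Qs = 3(P − 8) + 200.
New equilibrium: buyers pay $9.8, producers receive $1.8, Q = 205.4. (Wedge: Pb − Ps = 8.)

Buyers pay $9.8; producers receive $1.8; quantity = 205.4.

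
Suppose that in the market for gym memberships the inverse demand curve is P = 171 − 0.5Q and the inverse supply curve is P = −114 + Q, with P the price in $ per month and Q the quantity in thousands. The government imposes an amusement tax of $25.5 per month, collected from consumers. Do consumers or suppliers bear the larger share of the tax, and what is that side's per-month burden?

Suppliers bear the larger share: $17 per month.

Inverting to Q(P) form: Qd = 342 − 2P; Qs = P + 114.
Without the tax, 342 − 2P = P + 114 gives 3P = 228, so P* = $76 and Q* = 190.
With the tax collected from consumers, demand (in seller-price terms) shifts: Qd = 342 − 2(P + 25.5).
Solving gives Q = 173 with consumers paying $84.5 and suppliers receiving $59 (the $25.5 wedge).
Per-month burden: consumers $8.5, suppliers $17.
Suppliers take the larger share because supply is less price-elastic here (demand slope 2 vs supply slope 1).
The less price-elastic side of the market bears the larger share of a per-unit tax.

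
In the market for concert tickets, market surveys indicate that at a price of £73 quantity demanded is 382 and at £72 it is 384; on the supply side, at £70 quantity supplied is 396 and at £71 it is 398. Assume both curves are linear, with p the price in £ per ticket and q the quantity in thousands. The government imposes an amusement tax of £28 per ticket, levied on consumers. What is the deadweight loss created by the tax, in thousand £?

Deadweight loss = £392 thousand.

Demand slope: (384 − 382)/(72 − 73) = -2, so qd = 528 − 2p.
Supply slope: (398 − 396)/(71 − 70) = 2, so qs = 2p + 256.
Before the tax: set 528 − 2p = 2p + 256 → p* = £68, q* = 392.
With the tax collected from consumers, demand (in seller-price terms) shifts: qd = 528 − 2(p + 28).
New equilibrium: consumers pay £82, suppliers receive £54, q = 364. (Wedge: pb − ps = 28.)
Quantity falls by |ΔQ| = |392 − 364| = 28.
DWL = ½ · t · |ΔQ| = ½ · 28 · 28 = £392.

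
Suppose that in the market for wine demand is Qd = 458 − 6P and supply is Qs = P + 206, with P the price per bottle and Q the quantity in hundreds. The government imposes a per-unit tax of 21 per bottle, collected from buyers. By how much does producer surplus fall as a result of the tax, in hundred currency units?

Without the tax, 458 − 6P = P + 206 gives 7P = 252, so P* = 36 and Q* = 242.
With the tax collected from buyers, demand (in seller-price terms) shifts: Qd = 458 − 6(P + 21).
Solving gives Q = 224 with buyers paying 39 and suppliers receiving 18 (the 21 wedge).
ΔPS is the trapezoid between Q = 224 and Q = 242 of height 18: ½ · (242 + 224) · 18 = 4194.

Producer surplus falls by 4194 hundred.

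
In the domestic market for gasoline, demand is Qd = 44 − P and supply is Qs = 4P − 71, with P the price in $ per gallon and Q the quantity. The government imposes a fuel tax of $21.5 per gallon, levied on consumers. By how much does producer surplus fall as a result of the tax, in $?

Producer surplus falls by $53.32.

Without the tax, 44 − P = 4P − 71 gives 5P = 115, so P* = $23 and Q* = 21.
With the tax collected from consumers, demand (in seller-price terms) shifts: Qd = 44 − (P + 21.5).
Solving gives Q = 3.8 with consumers paying $40.2 and producers receiving $18.7 (the $21.5 wedge).
ΔPS is the trapezoid between Q = 3.8 and Q = 21 of height $4.3: ½ · (21 + 3.8) · 4.3 = $53.32.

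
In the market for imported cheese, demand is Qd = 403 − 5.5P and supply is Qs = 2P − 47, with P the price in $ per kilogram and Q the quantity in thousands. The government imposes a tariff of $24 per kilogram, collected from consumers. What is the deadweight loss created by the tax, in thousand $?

Before the tax: set 403 − 5.5P = 2P − 47 → P* = $60, Q* = 73.
With the tax collected from consumers, demand (in seller-price terms) shifts: Qd = 403 − 5.5(P + 24).
New equilibrium: consumers pay $66.4, sellers receive $42.4, Q = 37.8. (Wedge: Pb − Ps = 24.)
Quantity falls by |ΔQ| = |73 − 37.8| = 35.2.
DWL = ½ · t · |ΔQ| = ½ · 24 · 35.2 = $422.4.

Deadweight loss = $422.4 thousand.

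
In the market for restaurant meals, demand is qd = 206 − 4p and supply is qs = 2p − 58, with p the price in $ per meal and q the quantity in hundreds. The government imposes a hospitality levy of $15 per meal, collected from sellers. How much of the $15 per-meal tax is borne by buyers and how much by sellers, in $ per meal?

Before the tax: set 206 − 4p = 2p − 58 → p* = $44, q* = 30.
With the tax collected from sellers, supply shifts: qs = 2(p − 15) − 58.
Solving gives q = 10 with buyers paying $49 and sellers receiving $34 (the $15 wedge).
Burden on buyers: $5; on sellers: $10. (They sum to $15.)
The less price-elastic side of the market bears the larger share of a per-unit tax.

Buyers bear $5 per meal; sellers bear $10 per meal.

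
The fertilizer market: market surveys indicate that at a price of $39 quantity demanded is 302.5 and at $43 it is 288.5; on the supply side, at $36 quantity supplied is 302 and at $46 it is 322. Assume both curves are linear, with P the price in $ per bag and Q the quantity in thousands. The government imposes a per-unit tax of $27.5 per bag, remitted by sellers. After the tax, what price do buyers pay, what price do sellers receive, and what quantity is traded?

Demand slope: (288.5 − 302.5)/(43 − 39) = -3.5, so Qd = 439 − 3.5P.
Supply slope: (322 − 302)/(46 − 36) = 2, so Qs = 2P + 230.
Before the tax: set 439 − 3.5P = 2P + 230 → P* = $38, Q* = 306.
With the tax collected from sellers, supply shifts: Qs = 2(P − 27.5) + 230.
Solving gives Q = 271 with buyers paying $48 and sellers receiving $20.5 (the $27.5 wedge).
The less price-elastic side of the market bears the larger share of a per-unit tax.

Buyers pay $48; sellers receive $20.5; quantity = 271.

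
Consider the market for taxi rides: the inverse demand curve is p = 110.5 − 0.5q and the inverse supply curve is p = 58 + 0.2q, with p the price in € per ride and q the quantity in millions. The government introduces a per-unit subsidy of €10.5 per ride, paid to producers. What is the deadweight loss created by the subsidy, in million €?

Deadweight loss = €78.75 million.

Rewrite in direct form: qd = 221 − 2p and qs = 5p − 290.
Without the subsidy, 221 − 2p = 5p − 290 gives 7p = 511, so p* = €73 and q* = 75.
With a per-unit subsidy paid to producers, each receives p + 10.5 per unit sold, so supply becomes qs = 5(p + 10.5) − 290.
Solving gives q = 90 with buyers paying €65.5 and producers receiving €76 (the €10.5 wedge).
Quantity rises by |ΔQ| = |75 − 90| = 15.
DWL = ½ · t · |ΔQ| = ½ · 10.5 · 15 = €78.75.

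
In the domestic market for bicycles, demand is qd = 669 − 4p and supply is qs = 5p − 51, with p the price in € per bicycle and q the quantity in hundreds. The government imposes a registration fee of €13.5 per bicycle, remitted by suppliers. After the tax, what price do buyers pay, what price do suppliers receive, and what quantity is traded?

Buyers pay €87.5; suppliers receive €74; quantity = 319.

Before the tax: set 669 − 4p = 5p − 51 → p* = €80, q* = 349.
With the tax collected from suppliers, supply shifts: qs = 5(p − 13.5) − 51.
Solving gives q = 319 with buyers paying €87.5 and suppliers receiving €74 (the €13.5 wedge).
The less price-elastic side of the market bears the larger share of a per-unit tax.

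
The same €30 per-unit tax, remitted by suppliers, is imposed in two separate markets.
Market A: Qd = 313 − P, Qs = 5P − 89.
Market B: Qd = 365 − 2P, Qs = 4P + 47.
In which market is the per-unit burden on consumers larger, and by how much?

Market A, by €5.

Market A: pre-tax P* = €67, Q* = 246; post-tax Q = 221; per-unit burden on consumers = €25.
Market B: pre-tax P* = €53, Q* = 259; post-tax Q = 219; per-unit burden on consumers = €20.
Difference: €25 vs €20 → market A is larger by €5.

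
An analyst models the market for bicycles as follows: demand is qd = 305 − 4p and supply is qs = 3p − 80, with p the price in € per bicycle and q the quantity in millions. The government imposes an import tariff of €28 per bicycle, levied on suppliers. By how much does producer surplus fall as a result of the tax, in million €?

Producer surplus falls by €976 million.

Before the tax: set 305 − 4p = 3p − 80 → p* = €55, q* = 85.
With the tax collected from suppliers, supply shifts: qs = 3(p − 28) − 80.
New equilibrium: buyers pay €67, suppliers receive €39, q = 37. (Wedge: pb − ps = 28.)
ΔPS is the trapezoid between Q = 37 and Q = 85 of height €16: ½ · (85 + 37) · 16 = €976.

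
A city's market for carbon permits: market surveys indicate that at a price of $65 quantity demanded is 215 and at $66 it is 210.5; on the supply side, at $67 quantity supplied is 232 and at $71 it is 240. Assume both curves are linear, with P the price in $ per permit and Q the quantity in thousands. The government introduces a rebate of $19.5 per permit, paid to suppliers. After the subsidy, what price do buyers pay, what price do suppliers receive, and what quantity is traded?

Buyers pay $57; suppliers receive $76.5; quantity = 251.

Demand slope: (210.5 − 215)/(66 − 65) = -4.5, so Qd = 507.5 − 4.5P.
Supply slope: (240 − 232)/(71 − 67) = 2, so Qs = 2P + 98.
Without the subsidy, 507.5 − 4.5P = 2P + 98 gives 6.5P = 409.5, so P* = $63 and Q* = 224.
With a per-unit subsidy paid to suppliers, each receives P + 19.5 per unit sold, so supply becomes Qs = 2(P + 19.5) + 98.
New equilibrium: buyers pay $57, suppliers receive $76.5, Q = 251. (Wedge: Pb − Ps = −19.5.)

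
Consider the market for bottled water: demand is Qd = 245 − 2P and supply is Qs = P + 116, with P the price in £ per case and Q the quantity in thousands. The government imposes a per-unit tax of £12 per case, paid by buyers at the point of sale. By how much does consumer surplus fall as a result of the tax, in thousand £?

Consumer surplus falls by £620 thousand.

Without the tax, 245 − 2P = P + 116 gives 3P = 129, so P* = £43 and Q* = 159.
With the tax collected from buyers, demand (in seller-price terms) shifts: Qd = 245 − 2(P + 12).
New equilibrium: buyers pay £47, sellers receive £35, Q = 151. (Wedge: Pb − Ps = 12.)
ΔCS is the trapezoid between Q = 151 and Q = 159 of height £4: ½ · (159 + 151) · 4 = £620.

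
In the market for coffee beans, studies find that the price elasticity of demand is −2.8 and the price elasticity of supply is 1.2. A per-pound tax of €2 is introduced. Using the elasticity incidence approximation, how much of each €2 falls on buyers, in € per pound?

Buyers bear ≈ €0.6 per pound.

Incidence ratio: buyers' share ≈ εs / (εs + |εd|) = 1.2 / (1.2 + 2.8) = 0.3.
So buyers bear ≈ 0.3 × €2 = €0.6; sellers bear €1.4.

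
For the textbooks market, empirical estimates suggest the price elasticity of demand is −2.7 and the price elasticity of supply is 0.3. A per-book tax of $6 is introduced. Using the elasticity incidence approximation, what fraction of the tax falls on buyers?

Buyers' share ≈ 0.1.

Incidence ratio: buyers' share ≈ εs / (εs + |εd|) = 0.3 / (0.3 + 2.7) = 0.1.
Supply is the less elastic side, so buyers bear the smaller share.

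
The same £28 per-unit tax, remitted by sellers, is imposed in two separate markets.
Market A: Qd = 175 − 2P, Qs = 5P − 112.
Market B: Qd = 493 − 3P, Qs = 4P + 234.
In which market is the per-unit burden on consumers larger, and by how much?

Market A: pre-tax P* = £41, Q* = 93; post-tax Q = 53; per-unit burden on consumers = £20.
Market B: pre-tax P* = £37, Q* = 382; post-tax Q = 334; per-unit burden on consumers = £16.
Difference: £20 vs £16 → market A is larger by £4.

Market A, by £4.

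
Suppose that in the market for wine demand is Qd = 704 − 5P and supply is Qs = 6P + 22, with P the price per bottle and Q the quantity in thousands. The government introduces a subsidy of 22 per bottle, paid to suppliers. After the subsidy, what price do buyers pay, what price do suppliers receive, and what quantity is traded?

Buyers pay 50; suppliers receive 72; quantity = 454.

Without the subsidy, 704 − 5P = 6P + 22 gives 11P = 682, so P* = 62 and Q* = 394.
With a per-unit subsidy paid to suppliers, each receives P + 22 per unit sold, so supply becomes Qs = 6(P + 22) + 22.
New equilibrium: buyers pay 50, suppliers receive 72, Q = 454. (Wedge: Pb − Ps = −22.)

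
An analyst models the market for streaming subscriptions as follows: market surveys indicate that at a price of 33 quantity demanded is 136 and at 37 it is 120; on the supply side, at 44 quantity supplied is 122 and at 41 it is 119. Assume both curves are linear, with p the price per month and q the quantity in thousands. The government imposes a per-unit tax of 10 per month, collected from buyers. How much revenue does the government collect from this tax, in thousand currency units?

Demand slope: (120 − 136)/(37 − 33) = -4, so qd = 268 − 4p.
Supply slope: (119 − 122)/(41 − 44) = 1, so qs = p + 78.
Before the tax: set 268 − 4p = p + 78 → p* = 38, q* = 116.
With the tax collected from buyers, demand (in seller-price terms) shifts: qd = 268 − 4(p + 10).
Solving gives q = 108 with buyers paying 40 and sellers receiving 30 (the 10 wedge).
Revenue = t · Q = 10 · 108 = 1080.

Tax revenue = 1080 thousand.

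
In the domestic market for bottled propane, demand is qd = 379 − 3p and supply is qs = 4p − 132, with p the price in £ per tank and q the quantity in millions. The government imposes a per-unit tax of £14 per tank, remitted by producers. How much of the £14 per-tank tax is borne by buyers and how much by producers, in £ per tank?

Buyers bear £8 per tank; producers bear £6 per tank.

Before the tax: set 379 − 3p = 4p − 132 → p* = £73, q* = 160.
With the tax collected from producers, supply shifts: qs = 4(p − 14) − 132.
New equilibrium: buyers pay £81, producers receive £67, q = 136. (Wedge: pb − ps = 14.)
Burden on buyers: £8; on producers: £6. (They sum to £14.)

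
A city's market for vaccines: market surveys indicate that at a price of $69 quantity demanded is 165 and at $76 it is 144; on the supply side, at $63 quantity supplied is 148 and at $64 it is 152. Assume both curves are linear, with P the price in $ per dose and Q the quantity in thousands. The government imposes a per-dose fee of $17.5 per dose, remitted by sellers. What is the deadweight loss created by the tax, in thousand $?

Deadweight loss = $262.5 thousand.

Demand slope: (144 − 165)/(76 − 69) = -3, so Qd = 372 − 3P.
Supply slope: (152 − 148)/(64 − 63) = 4, so Qs = 4P − 104.
Without the tax, 372 − 3P = 4P − 104 gives 7P = 476, so P* = $68 and Q* = 168.
With the tax collected from sellers, supply shifts: Qs = 4(P − 17.5) − 104.
New equilibrium: consumers pay $78, sellers receive $60.5, Q = 138. (Wedge: Pb − Ps = 17.5.)
Quantity falls by |ΔQ| = |168 − 138| = 30.
DWL = ½ · t · |ΔQ| = ½ · 17.5 · 30 = $262.5.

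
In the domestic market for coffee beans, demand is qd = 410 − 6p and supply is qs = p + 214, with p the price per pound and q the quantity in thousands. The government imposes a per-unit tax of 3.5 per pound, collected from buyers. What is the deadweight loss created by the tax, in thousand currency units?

Without the tax, 410 − 6p = p + 214 gives 7p = 196, so p* = 28 and q* = 242.
With the tax collected from buyers, demand (in seller-price terms) shifts: qd = 410 − 6(p + 3.5).
Solving gives q = 239 with buyers paying 28.5 and sellers receiving 25 (the 3.5 wedge).
Quantity falls by |ΔQ| = |242 − 239| = 3.
DWL = ½ · t · |ΔQ| = ½ · 3.5 · 3 = 5.25.

Deadweight loss = 5.25 thousand.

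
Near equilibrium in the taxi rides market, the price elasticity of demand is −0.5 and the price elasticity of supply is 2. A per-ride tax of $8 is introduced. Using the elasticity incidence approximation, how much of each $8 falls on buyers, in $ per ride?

Incidence ratio: buyers' share ≈ εs / (εs + |εd|) = 2 / (2 + 0.5) = 0.8.
So buyers bear ≈ 0.8 × $8 = $6.4; producers bear $1.6.

Buyers bear ≈ $6.4 per ride.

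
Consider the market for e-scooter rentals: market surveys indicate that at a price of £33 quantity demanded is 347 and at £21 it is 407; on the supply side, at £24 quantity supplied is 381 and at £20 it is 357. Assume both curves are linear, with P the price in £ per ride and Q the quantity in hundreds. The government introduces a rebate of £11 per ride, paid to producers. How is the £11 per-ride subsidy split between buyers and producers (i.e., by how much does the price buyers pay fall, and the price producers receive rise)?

Demand slope: (407 − 347)/(21 − 33) = -5, so Qd = 512 − 5P.
Supply slope: (357 − 381)/(20 − 24) = 6, so Qs = 6P + 237.
Before the subsidy: set 512 − 5P = 6P + 237 → P* = £25, Q* = 387.
With a per-unit subsidy paid to producers, each receives P + 11 per unit sold, so supply becomes Qs = 6(P + 11) + 237.
Solving gives Q = 417 with buyers paying £19 and producers receiving £30 (the £11 wedge).
Gain to buyers: £6; to producers: £5. (They sum to £11.)

Buyers gain £6 per ride; producers gain £5 per ride.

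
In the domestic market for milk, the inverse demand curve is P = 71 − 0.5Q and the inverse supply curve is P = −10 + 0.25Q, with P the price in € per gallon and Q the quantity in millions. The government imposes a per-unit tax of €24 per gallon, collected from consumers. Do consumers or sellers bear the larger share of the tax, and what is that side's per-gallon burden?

Consumers bear the larger share: €16 per gallon.

Inverting to Q(P) form: Qd = 142 − 2P; Qs = 4P + 40.
Before the tax: set 142 − 2P = 4P + 40 → P* = €17, Q* = 108.
With the tax collected from consumers, demand (in seller-price terms) shifts: Qd = 142 − 2(P + 24).
New equilibrium: consumers pay €33, sellers receive €9, Q = 76. (Wedge: Pb − Ps = 24.)
Per-gallon burden: consumers €16, sellers €8.
Consumers take the larger share because demand is less price-elastic here (demand slope 2 vs supply slope 4).
The less price-elastic side of the market bears the larger share of a per-unit tax.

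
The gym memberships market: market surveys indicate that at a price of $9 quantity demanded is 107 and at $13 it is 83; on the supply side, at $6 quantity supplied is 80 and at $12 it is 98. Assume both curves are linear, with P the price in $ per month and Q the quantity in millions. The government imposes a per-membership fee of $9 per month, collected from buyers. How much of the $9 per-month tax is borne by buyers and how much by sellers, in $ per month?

Demand slope: (83 − 107)/(13 − 9) = -6, so Qd = 161 − 6P.
Supply slope: (98 − 80)/(12 − 6) = 3, so Qs = 3P + 62.
Without the tax, 161 − 6P = 3P + 62 gives 9P = 99, so P* = $11 and Q* = 95.
With the tax collected from buyers, demand (in seller-price terms) shifts: Qd = 161 − 6(P + 9).
New equilibrium: buyers pay $14, sellers receive $5, Q = 77. (Wedge: Pb − Ps = 9.)
Burden on buyers: $3; on sellers: $6. (They sum to $9.)
The less price-elastic side of the market bears the larger share of a per-unit tax.

Buyers bear $3 per month; sellers bear $6 per month.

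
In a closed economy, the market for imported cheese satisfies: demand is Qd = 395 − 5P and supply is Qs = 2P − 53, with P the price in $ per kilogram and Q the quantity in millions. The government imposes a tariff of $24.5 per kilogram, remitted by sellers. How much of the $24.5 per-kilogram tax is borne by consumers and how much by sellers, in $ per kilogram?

Without the tax, 395 − 5P = 2P − 53 gives 7P = 448, so P* = $64 and Q* = 75.
With the tax collected from sellers, supply shifts: Qs = 2(P − 24.5) − 53.
Solving gives Q = 40 with consumers paying $71 and sellers receiving $46.5 (the $24.5 wedge).
Burden on consumers: $7; on sellers: $17.5. (They sum to $24.5.)
The less price-elastic side of the market bears the larger share of a per-unit tax.

Consumers bear $7 per kilogram; sellers bear $17.5 per kilogram.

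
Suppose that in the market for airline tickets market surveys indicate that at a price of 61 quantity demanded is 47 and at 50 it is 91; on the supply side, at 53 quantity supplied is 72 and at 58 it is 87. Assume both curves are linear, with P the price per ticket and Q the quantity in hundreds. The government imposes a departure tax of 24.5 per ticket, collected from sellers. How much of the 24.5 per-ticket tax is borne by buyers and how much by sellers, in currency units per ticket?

Demand slope: (91 − 47)/(50 − 61) = -4, so Qd = 291 − 4P.
Supply slope: (87 − 72)/(58 − 53) = 3, so Qs = 3P − 87.
Without the tax, 291 − 4P = 3P − 87 gives 7P = 378, so P* = 54 and Q* = 75.
With the tax collected from sellers, supply shifts: Qs = 3(P − 24.5) − 87.
New equilibrium: buyers pay 64.5, sellers receive 40, Q = 33. (Wedge: Pb − Ps = 24.5.)
Burden on buyers: 10.5; on sellers: 14. (They sum to 24.5.)
The less price-elastic side of the market bears the larger share of a per-unit tax.

Buyers bear 10.5 per ticket; sellers bear 14 per ticket.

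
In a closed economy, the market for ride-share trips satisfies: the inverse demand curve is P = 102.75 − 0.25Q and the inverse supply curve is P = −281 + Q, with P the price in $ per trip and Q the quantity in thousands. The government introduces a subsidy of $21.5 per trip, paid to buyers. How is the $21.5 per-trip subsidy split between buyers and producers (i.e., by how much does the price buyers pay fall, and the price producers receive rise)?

Inverting to Q(P) form: Qd = 411 − 4P; Qs = P + 281.
Without the subsidy, 411 − 4P = P + 281 gives 5P = 130, so P* = $26 and Q* = 307.
With a per-unit subsidy paid to buyers, each effectively pays P − 21.5, so demand becomes Qd = 411 − 4(P − 21.5).
New equilibrium: buyers pay $21.7, producers receive $43.2, Q = 324.2. (Wedge: Pb − Ps = −21.5.)
Gain to buyers: $4.3; to producers: $17.2. (They sum to $21.5.)

Buyers gain $4.3 per trip; producers gain $17.2 per trip.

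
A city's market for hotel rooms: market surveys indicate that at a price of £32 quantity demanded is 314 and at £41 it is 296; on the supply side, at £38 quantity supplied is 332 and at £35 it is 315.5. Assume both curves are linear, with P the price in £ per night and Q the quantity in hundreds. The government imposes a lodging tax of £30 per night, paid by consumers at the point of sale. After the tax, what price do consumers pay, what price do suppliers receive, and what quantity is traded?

Consumers pay £56; suppliers receive £26; quantity = 266.

Demand slope: (296 − 314)/(41 − 32) = -2, so Qd = 378 − 2P.
Supply slope: (315.5 − 332)/(35 − 38) = 5.5, so Qs = 5.5P + 123.
Without the tax, 378 − 2P = 5.5P + 123 gives 7.5P = 255, so P* = £34 and Q* = 310.
With the tax collected from consumers, demand (in seller-price terms) shifts: Qd = 378 − 2(P + 30).
New equilibrium: consumers pay £56, suppliers receive £26, Q = 266. (Wedge: Pb − Ps = 30.)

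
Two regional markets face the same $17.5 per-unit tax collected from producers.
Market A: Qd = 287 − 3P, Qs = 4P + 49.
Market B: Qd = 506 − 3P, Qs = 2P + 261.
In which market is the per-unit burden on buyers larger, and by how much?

Market A: pre-tax P* = $34, Q* = 185; post-tax Q = 155; per-unit burden on buyers = $10.
Market B: pre-tax P* = $49, Q* = 359; post-tax Q = 338; per-unit burden on buyers = $7.
Difference: $10 vs $7 → market A is larger by $3.

Market A, by $3.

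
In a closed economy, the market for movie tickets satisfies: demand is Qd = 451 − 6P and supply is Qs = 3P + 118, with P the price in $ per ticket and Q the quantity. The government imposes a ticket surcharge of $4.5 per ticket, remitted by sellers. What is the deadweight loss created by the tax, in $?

Without the tax, 451 − 6P = 3P + 118 gives 9P = 333, so P* = $37 and Q* = 229.
With the tax collected from sellers, supply shifts: Qs = 3(P − 4.5) + 118.
Solving gives Q = 220 with buyers paying $38.5 and sellers receiving $34 (the $4.5 wedge).
Quantity falls by |ΔQ| = |229 − 220| = 9.
DWL = ½ · t · |ΔQ| = ½ · 4.5 · 9 = $20.25.

Deadweight loss = $20.25.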